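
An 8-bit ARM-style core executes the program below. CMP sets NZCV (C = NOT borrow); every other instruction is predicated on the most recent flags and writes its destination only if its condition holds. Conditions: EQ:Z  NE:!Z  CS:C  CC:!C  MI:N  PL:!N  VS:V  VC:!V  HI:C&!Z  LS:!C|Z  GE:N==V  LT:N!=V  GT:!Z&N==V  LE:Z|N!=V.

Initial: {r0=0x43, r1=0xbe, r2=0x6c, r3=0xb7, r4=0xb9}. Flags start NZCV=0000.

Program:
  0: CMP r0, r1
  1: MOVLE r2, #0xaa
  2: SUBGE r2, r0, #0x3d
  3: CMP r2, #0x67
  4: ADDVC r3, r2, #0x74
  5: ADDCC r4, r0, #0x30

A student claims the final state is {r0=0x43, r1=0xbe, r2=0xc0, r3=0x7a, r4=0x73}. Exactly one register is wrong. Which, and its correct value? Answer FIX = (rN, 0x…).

0: ✓ CMP  NZCV=1001
1: · MOVLE
2: ✓ SUBGE  r2←0x06
3: ✓ CMP  NZCV=1000
4: ✓ ADDVC  r3←0x7a
5: ✓ ADDCC  r4←0x73

FIX = (r2, 0x06)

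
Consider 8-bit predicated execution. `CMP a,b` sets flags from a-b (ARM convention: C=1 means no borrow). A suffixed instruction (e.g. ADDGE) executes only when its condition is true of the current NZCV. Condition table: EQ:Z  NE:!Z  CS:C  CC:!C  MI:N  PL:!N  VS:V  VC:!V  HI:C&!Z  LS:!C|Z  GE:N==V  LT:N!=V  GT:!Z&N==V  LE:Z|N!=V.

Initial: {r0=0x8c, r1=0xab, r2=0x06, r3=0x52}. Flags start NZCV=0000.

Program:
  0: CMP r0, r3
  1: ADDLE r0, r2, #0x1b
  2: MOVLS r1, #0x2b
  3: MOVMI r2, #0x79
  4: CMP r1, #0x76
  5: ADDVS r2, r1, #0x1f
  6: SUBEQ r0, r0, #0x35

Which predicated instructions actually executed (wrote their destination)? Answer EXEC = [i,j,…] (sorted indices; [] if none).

EXEC = [1,5]

[0] flags=0011 → (cmp)
[1] flags=0011 LE?T → r0=0x21
[2] flags=0011 LS?F → skip
[3] flags=0011 MI?F → skip
[4] flags=0011 → (cmp)
[5] flags=0011 VS?T → r2=0xca
[6] flags=0011 EQ?F → skip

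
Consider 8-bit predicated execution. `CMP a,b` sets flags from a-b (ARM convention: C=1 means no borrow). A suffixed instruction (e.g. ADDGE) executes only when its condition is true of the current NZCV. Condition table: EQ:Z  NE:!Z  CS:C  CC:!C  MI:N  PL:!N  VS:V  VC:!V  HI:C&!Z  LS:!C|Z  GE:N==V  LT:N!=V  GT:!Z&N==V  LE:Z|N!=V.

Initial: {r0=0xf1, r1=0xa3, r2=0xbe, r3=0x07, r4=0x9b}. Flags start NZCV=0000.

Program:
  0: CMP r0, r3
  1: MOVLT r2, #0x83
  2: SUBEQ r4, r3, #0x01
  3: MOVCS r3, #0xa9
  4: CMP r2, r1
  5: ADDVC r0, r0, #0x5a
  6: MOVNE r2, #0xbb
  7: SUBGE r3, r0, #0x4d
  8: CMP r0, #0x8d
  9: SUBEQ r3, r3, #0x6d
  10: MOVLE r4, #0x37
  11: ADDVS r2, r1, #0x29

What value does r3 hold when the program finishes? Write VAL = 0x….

[0] flags=1010 → (cmp)
[1] flags=1010 LT?T → r2=0x83
[2] flags=1010 EQ?F → skip
[3] flags=1010 CS?T → r3=0xa9
[4] flags=1000 → (cmp)
[5] flags=1000 VC?T → r0=0x4b
[6] flags=1000 NE?T → r2=0xbb
[7] flags=1000 GE?F → skip
[8] flags=1001 → (cmp)
[9] flags=1001 EQ?F → skip
[10] flags=1001 LE?F → skip
[11] flags=1001 VS?T → r2=0xcc

VAL = 0xa9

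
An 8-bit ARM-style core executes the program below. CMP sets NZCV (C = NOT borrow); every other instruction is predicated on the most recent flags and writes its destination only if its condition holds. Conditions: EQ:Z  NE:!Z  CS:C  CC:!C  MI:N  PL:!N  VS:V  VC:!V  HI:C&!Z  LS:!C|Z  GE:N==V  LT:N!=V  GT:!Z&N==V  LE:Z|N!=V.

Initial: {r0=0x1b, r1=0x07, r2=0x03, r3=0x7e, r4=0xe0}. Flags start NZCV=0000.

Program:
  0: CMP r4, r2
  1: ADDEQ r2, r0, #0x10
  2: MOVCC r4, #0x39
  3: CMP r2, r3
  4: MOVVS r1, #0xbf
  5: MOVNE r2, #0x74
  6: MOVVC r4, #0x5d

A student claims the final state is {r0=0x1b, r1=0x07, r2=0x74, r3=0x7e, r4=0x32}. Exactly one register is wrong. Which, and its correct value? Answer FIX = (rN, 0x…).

[0] flags=1010 → (cmp)
[1] flags=1010 EQ?F → skip
[2] flags=1010 CC?F → skip
[3] flags=1000 → (cmp)
[4] flags=1000 VS?F → skip
[5] flags=1000 NE?T → r2=0x74
[6] flags=1000 VC?T → r4=0x5d

FIX = (r4, 0x5d)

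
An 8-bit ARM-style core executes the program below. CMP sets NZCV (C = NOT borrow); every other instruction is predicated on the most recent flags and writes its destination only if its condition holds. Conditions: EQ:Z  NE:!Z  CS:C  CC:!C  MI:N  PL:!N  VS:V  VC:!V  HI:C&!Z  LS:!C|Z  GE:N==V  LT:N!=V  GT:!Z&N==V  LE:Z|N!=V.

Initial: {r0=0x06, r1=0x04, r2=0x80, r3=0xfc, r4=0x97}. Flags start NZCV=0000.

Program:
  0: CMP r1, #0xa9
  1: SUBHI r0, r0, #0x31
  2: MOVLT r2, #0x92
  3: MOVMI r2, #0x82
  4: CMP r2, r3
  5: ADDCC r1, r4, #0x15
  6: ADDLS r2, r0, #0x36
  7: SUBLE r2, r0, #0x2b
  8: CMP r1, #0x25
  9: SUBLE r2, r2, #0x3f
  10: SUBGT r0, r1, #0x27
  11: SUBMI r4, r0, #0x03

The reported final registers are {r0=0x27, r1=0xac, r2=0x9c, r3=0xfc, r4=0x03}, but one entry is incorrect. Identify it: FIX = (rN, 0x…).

FIX = (r0, 0x06)

[0] flags=0000 → (cmp)
[1] flags=0000 HI?F → skip
[2] flags=0000 LT?F → skip
[3] flags=0000 MI?F → skip
[4] flags=1000 → (cmp)
[5] flags=1000 CC?T → r1=0xac
[6] flags=1000 LS?T → r2=0x3c
[7] flags=1000 LE?T → r2=0xdb
[8] flags=1010 → (cmp)
[9] flags=1010 LE?T → r2=0x9c
[10] flags=1010 GT?F → skip
[11] flags=1010 MI?T → r4=0x03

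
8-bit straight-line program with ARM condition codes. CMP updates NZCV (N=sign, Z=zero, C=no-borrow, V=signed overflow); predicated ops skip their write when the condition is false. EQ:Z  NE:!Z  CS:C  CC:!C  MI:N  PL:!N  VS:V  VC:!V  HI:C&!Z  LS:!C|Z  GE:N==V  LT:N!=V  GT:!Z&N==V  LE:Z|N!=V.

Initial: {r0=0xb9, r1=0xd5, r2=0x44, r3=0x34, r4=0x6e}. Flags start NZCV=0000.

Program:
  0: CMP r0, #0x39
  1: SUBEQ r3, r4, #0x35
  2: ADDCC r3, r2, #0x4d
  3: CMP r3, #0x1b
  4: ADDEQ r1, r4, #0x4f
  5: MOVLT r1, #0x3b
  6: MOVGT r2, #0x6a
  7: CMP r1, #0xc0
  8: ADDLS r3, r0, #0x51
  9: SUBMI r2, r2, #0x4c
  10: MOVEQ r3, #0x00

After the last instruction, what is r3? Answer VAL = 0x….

VAL = 0x34

[0] flags=1010 → (cmp)
[1] flags=1010 EQ?F → skip
[2] flags=1010 CC?F → skip
[3] flags=0010 → (cmp)
[4] flags=0010 EQ?F → skip
[5] flags=0010 LT?F → skip
[6] flags=0010 GT?T → r2=0x6a
[7] flags=0010 → (cmp)
[8] flags=0010 LS?F → skip
[9] flags=0010 MI?F → skip
[10] flags=0010 EQ?F → skip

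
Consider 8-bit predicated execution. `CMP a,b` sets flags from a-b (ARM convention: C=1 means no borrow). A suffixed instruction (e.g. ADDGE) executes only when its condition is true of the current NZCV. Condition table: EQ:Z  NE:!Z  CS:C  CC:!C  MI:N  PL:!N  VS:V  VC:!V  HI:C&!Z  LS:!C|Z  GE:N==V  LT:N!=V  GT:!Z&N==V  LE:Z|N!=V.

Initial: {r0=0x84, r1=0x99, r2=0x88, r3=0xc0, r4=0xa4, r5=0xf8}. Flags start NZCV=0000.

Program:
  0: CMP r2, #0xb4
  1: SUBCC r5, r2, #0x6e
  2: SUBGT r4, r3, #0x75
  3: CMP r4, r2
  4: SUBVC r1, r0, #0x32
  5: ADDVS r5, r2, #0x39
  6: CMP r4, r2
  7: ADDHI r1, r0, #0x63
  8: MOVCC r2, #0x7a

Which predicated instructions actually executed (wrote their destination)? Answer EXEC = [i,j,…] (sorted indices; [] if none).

EXEC = [1,4,7]

[0] flags=1000 → (cmp)
[1] flags=1000 CC?T → r5=0x1a
[2] flags=1000 GT?F → skip
[3] flags=0010 → (cmp)
[4] flags=0010 VC?T → r1=0x52
[5] flags=0010 VS?F → skip
[6] flags=0010 → (cmp)
[7] flags=0010 HI?T → r1=0xe7
[8] flags=0010 CC?F → skip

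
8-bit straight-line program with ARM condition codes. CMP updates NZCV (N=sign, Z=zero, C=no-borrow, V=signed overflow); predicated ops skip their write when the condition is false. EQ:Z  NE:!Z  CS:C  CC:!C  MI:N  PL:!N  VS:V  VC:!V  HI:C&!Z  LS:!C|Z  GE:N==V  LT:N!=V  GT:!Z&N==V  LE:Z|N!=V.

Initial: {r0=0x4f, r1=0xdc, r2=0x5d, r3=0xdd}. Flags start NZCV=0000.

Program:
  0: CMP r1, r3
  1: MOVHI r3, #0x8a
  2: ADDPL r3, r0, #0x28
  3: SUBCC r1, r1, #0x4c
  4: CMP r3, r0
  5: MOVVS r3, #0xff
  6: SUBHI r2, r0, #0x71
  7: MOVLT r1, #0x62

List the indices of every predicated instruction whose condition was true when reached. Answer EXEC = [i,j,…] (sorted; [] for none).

[0] flags=1000 → (cmp)
[1] flags=1000 HI?F → skip
[2] flags=1000 PL?F → skip
[3] flags=1000 CC?T → r1=0x90
[4] flags=1010 → (cmp)
[5] flags=1010 VS?F → skip
[6] flags=1010 HI?T → r2=0xde
[7] flags=1010 LT?T → r1=0x62

EXEC = [3,6,7]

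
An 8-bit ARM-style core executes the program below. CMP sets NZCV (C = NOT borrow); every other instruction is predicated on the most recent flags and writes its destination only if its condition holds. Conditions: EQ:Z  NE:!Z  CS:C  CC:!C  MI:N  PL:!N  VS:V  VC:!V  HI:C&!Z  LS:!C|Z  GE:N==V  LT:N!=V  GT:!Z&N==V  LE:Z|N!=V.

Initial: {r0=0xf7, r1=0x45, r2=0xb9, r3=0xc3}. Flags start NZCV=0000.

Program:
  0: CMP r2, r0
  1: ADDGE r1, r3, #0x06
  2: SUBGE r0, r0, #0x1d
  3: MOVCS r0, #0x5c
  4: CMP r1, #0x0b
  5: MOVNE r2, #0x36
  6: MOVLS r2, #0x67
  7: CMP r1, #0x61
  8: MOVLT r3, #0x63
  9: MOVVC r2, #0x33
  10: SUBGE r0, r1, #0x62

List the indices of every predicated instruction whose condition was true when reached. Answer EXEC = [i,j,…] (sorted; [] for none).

0: ✓ CMP  NZCV=1000
1: · ADDGE
2: · SUBGE
3: · MOVCS
4: ✓ CMP  NZCV=0010
5: ✓ MOVNE  r2←0x36
6: · MOVLS
7: ✓ CMP  NZCV=1000
8: ✓ MOVLT  r3←0x63
9: ✓ MOVVC  r2←0x33
10: · SUBGE

EXEC = [5,8,9]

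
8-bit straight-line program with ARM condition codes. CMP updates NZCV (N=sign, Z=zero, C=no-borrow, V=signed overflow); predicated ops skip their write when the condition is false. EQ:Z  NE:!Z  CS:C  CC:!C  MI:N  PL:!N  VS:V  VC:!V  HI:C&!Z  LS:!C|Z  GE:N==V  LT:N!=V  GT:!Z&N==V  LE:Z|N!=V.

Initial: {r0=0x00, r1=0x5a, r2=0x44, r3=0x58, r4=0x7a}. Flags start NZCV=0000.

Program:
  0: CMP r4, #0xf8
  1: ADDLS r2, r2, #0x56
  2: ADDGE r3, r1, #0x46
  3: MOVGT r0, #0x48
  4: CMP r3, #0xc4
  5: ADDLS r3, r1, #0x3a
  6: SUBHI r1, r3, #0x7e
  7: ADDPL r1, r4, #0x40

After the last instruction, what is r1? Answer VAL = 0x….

0: ✓ CMP  NZCV=1001
1: ✓ ADDLS  r2←0x9a
2: ✓ ADDGE  r3←0xa0
3: ✓ MOVGT  r0←0x48
4: ✓ CMP  NZCV=1000
5: ✓ ADDLS  r3←0x94
6: · SUBHI
7: · ADDPL

VAL = 0x5a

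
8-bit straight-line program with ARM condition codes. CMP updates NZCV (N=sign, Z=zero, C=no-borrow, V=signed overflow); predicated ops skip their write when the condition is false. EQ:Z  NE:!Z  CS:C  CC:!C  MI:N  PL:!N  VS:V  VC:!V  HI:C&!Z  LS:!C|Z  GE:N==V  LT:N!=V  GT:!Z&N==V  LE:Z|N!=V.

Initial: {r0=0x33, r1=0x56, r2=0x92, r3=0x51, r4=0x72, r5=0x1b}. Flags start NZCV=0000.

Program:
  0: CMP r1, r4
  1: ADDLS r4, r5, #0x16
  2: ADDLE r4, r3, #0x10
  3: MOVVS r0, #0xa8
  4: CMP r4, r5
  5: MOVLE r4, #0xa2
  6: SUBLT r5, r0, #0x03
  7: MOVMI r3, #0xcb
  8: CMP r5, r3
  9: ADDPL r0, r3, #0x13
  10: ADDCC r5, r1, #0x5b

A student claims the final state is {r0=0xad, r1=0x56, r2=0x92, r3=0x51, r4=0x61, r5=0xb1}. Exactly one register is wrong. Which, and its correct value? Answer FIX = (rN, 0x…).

FIX = (r0, 0x33)

[0] flags=1000 → (cmp)
[1] flags=1000 LS?T → r4=0x31
[2] flags=1000 LE?T → r4=0x61
[3] flags=1000 VS?F → skip
[4] flags=0010 → (cmp)
[5] flags=0010 LE?F → skip
[6] flags=0010 LT?F → skip
[7] flags=0010 MI?F → skip
[8] flags=1000 → (cmp)
[9] flags=1000 PL?F → skip
[10] flags=1000 CC?T → r5=0xb1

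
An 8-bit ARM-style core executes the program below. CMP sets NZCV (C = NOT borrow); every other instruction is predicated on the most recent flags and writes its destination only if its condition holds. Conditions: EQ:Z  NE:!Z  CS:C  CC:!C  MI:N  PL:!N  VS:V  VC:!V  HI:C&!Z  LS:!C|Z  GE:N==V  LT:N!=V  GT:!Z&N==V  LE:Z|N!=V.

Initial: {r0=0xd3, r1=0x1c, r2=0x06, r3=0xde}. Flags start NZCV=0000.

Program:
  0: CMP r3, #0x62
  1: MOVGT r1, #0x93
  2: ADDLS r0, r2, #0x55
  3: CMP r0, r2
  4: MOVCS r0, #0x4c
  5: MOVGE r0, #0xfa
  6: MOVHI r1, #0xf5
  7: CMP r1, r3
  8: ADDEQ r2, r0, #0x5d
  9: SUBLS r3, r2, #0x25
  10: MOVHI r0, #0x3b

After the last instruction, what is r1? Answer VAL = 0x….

0: ✓ CMP  NZCV=0011
1: · MOVGT
2: · ADDLS
3: ✓ CMP  NZCV=1010
4: ✓ MOVCS  r0←0x4c
5: · MOVGE
6: ✓ MOVHI  r1←0xf5
7: ✓ CMP  NZCV=0010
8: · ADDEQ
9: · SUBLS
10: ✓ MOVHI  r0←0x3b

VAL = 0xf5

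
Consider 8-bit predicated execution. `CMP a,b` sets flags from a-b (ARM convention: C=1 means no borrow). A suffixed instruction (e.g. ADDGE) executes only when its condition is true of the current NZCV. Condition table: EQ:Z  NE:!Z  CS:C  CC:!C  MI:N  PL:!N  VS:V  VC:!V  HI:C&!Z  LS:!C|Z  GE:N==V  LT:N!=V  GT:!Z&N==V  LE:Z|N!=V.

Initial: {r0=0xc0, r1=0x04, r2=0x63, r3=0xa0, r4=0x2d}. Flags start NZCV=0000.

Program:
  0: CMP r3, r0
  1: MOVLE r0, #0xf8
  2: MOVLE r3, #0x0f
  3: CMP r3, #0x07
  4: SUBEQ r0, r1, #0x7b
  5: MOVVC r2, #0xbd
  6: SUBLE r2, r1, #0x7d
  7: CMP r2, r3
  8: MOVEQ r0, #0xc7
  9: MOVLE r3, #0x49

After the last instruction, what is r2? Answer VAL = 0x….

VAL = 0xbd

[0] flags=1000 → (cmp)
[1] flags=1000 LE?T → r0=0xf8
[2] flags=1000 LE?T → r3=0x0f
[3] flags=0010 → (cmp)
[4] flags=0010 EQ?F → skip
[5] flags=0010 VC?T → r2=0xbd
[6] flags=0010 LE?F → skip
[7] flags=1010 → (cmp)
[8] flags=1010 EQ?F → skip
[9] flags=1010 LE?T → r3=0x49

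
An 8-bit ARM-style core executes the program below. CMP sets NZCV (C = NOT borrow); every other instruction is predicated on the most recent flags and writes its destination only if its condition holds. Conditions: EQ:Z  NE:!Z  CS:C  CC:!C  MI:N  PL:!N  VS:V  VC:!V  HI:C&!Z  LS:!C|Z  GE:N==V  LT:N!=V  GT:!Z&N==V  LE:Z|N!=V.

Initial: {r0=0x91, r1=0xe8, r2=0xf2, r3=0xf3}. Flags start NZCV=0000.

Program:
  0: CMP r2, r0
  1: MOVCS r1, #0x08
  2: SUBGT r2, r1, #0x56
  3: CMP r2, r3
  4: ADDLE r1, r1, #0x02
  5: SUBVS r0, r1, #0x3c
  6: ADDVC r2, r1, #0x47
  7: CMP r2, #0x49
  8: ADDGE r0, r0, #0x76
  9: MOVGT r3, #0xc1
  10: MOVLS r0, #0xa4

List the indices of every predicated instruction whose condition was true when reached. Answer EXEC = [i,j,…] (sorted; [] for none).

0: ✓ CMP  NZCV=0010
1: ✓ MOVCS  r1←0x08
2: ✓ SUBGT  r2←0xb2
3: ✓ CMP  NZCV=1000
4: ✓ ADDLE  r1←0x0a
5: · SUBVS
6: ✓ ADDVC  r2←0x51
7: ✓ CMP  NZCV=0010
8: ✓ ADDGE  r0←0x07
9: ✓ MOVGT  r3←0xc1
10: · MOVLS

EXEC = [1,2,4,6,8,9]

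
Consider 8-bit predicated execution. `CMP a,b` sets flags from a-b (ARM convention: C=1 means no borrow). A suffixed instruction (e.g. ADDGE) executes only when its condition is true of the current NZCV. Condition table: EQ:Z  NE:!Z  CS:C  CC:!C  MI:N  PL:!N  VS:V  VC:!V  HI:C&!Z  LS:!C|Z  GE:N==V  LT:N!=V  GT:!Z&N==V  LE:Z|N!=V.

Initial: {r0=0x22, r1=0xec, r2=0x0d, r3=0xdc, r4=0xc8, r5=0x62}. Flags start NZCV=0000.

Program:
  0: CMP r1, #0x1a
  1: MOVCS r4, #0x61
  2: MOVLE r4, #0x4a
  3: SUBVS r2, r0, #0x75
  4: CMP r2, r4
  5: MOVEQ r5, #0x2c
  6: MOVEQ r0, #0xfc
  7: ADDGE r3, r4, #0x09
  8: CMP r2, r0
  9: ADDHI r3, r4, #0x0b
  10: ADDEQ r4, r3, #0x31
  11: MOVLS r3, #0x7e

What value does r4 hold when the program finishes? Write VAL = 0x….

0: ✓ CMP  NZCV=1010
1: ✓ MOVCS  r4←0x61
2: ✓ MOVLE  r4←0x4a
3: · SUBVS
4: ✓ CMP  NZCV=1000
5: · MOVEQ
6: · MOVEQ
7: · ADDGE
8: ✓ CMP  NZCV=1000
9: · ADDHI
10: · ADDEQ
11: ✓ MOVLS  r3←0x7e

VAL = 0x4a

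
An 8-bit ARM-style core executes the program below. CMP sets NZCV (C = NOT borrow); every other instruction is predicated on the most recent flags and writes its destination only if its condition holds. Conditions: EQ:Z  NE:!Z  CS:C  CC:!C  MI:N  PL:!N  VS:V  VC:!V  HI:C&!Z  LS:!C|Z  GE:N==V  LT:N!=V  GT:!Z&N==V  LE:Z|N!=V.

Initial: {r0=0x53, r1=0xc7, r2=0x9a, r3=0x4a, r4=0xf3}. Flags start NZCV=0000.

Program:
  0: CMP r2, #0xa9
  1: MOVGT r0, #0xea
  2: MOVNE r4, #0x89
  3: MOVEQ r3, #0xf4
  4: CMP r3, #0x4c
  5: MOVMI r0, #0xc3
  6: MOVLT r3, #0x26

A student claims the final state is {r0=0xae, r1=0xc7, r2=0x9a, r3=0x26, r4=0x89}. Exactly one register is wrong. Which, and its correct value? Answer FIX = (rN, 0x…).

[0] flags=1000 → (cmp)
[1] flags=1000 GT?F → skip
[2] flags=1000 NE?T → r4=0x89
[3] flags=1000 EQ?F → skip
[4] flags=1000 → (cmp)
[5] flags=1000 MI?T → r0=0xc3
[6] flags=1000 LT?T → r3=0x26

FIX = (r0, 0xc3)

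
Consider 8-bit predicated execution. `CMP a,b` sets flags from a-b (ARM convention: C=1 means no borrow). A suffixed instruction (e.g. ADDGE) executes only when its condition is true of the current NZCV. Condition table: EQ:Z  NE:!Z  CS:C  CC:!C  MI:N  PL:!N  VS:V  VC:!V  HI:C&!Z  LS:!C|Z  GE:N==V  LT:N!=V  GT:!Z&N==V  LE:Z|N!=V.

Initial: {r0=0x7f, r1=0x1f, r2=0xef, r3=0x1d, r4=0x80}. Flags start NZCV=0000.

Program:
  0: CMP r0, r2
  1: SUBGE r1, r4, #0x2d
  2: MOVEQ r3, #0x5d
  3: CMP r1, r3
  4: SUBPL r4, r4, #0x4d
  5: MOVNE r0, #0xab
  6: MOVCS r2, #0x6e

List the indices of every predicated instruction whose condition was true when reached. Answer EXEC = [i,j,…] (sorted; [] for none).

[0] flags=1001 → (cmp)
[1] flags=1001 GE?T → r1=0x53
[2] flags=1001 EQ?F → skip
[3] flags=0010 → (cmp)
[4] flags=0010 PL?T → r4=0x33
[5] flags=0010 NE?T → r0=0xab
[6] flags=0010 CS?T → r2=0x6e

EXEC = [1,4,5,6]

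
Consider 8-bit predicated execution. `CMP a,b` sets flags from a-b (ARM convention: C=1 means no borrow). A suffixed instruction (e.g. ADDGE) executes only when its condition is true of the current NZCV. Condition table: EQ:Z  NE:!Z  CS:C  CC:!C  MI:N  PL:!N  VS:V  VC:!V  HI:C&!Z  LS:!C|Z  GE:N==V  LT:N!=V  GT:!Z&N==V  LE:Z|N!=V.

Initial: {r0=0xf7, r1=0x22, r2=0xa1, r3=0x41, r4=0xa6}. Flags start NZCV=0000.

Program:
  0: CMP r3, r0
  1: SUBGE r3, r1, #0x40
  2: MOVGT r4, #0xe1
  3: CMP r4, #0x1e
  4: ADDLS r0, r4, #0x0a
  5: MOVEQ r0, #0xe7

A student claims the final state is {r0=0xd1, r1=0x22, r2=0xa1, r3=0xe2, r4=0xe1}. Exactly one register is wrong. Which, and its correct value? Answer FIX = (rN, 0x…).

[0] flags=0000 → (cmp)
[1] flags=0000 GE?T → r3=0xe2
[2] flags=0000 GT?T → r4=0xe1
[3] flags=1010 → (cmp)
[4] flags=1010 LS?F → skip
[5] flags=1010 EQ?F → skip

FIX = (r0, 0xf7)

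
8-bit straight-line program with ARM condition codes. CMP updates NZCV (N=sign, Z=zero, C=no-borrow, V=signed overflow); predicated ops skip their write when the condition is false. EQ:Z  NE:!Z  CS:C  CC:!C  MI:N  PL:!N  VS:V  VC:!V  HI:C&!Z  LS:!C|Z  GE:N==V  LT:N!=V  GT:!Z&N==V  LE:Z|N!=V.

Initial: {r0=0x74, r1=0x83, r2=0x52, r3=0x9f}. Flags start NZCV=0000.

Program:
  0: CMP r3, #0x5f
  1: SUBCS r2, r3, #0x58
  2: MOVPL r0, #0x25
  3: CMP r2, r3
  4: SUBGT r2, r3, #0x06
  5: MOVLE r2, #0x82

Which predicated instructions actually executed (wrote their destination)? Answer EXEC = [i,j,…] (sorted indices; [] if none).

EXEC = [1,2,4]

[0] flags=0011 → (cmp)
[1] flags=0011 CS?T → r2=0x47
[2] flags=0011 PL?T → r0=0x25
[3] flags=1001 → (cmp)
[4] flags=1001 GT?T → r2=0x99
[5] flags=1001 LE?F → skip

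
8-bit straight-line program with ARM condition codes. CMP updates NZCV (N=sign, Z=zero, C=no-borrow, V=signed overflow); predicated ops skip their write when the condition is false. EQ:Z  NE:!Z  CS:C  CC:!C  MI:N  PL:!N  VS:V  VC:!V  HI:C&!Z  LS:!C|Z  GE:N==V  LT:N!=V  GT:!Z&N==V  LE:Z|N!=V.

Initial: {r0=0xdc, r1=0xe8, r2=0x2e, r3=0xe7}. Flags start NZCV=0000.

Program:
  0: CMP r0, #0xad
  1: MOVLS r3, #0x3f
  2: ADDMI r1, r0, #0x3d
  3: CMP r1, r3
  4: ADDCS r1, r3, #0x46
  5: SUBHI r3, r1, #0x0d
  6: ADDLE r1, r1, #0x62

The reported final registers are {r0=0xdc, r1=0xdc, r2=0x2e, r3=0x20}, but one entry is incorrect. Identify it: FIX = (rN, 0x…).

[0] flags=0010 → (cmp)
[1] flags=0010 LS?F → skip
[2] flags=0010 MI?F → skip
[3] flags=0010 → (cmp)
[4] flags=0010 CS?T → r1=0x2d
[5] flags=0010 HI?T → r3=0x20
[6] flags=0010 LE?F → skip

FIX = (r1, 0x2d)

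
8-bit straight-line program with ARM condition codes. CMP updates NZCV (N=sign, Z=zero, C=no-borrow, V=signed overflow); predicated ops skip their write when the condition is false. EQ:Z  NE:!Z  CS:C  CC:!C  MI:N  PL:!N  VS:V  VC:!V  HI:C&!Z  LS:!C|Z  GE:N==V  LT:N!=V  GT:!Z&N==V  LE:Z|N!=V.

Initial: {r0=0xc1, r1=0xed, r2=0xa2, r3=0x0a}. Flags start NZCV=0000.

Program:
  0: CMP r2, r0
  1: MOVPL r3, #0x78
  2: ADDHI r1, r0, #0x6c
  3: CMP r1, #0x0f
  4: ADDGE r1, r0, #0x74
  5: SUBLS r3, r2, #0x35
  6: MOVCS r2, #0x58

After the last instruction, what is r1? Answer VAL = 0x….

VAL = 0xed

[0] flags=1000 → (cmp)
[1] flags=1000 PL?F → skip
[2] flags=1000 HI?F → skip
[3] flags=1010 → (cmp)
[4] flags=1010 GE?F → skip
[5] flags=1010 LS?F → skip
[6] flags=1010 CS?T → r2=0x58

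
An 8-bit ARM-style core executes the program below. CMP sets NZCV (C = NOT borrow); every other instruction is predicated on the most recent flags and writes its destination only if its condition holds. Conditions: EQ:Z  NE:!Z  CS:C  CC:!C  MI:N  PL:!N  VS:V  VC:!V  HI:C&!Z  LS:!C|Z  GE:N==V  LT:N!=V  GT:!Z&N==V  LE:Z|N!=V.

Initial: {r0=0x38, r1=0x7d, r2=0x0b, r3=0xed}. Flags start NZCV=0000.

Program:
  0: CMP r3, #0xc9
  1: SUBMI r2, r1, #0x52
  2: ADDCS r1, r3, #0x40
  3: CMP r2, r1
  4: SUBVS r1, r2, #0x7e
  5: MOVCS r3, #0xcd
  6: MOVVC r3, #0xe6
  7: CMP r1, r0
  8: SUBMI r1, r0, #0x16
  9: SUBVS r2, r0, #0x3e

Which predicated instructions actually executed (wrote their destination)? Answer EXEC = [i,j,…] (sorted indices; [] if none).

EXEC = [2,6,8]

0: ✓ CMP  NZCV=0010
1: · SUBMI
2: ✓ ADDCS  r1←0x2d
3: ✓ CMP  NZCV=1000
4: · SUBVS
5: · MOVCS
6: ✓ MOVVC  r3←0xe6
7: ✓ CMP  NZCV=1000
8: ✓ SUBMI  r1←0x22
9: · SUBVS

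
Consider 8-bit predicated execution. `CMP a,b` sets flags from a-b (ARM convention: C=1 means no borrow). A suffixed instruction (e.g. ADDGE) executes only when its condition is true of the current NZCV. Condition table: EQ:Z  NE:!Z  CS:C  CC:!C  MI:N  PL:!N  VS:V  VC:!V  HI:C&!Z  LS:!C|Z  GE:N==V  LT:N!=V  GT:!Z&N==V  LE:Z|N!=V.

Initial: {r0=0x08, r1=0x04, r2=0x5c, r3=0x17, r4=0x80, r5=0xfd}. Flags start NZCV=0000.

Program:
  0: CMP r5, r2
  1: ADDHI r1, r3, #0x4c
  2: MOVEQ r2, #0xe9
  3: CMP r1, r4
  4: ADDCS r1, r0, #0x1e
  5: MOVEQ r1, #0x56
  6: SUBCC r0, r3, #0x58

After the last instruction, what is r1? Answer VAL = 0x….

VAL = 0x63

0: ✓ CMP  NZCV=1010
1: ✓ ADDHI  r1←0x63
2: · MOVEQ
3: ✓ CMP  NZCV=1001
4: · ADDCS
5: · MOVEQ
6: ✓ SUBCC  r0←0xbf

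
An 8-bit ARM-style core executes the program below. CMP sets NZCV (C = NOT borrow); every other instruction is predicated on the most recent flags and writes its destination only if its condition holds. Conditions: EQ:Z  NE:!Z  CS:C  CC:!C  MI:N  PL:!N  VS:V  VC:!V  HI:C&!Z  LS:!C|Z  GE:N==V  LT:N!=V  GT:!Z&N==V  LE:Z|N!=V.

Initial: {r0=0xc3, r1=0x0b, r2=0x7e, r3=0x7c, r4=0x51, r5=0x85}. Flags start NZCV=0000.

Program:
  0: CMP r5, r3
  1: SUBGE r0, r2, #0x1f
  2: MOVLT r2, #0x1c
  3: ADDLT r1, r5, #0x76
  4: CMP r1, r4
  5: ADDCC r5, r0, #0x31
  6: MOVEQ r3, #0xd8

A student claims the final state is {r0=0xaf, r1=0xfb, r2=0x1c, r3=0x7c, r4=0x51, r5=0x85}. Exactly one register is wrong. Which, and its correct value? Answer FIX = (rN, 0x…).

0: ✓ CMP  NZCV=0011
1: · SUBGE
2: ✓ MOVLT  r2←0x1c
3: ✓ ADDLT  r1←0xfb
4: ✓ CMP  NZCV=1010
5: · ADDCC
6: · MOVEQ

FIX = (r0, 0xc3)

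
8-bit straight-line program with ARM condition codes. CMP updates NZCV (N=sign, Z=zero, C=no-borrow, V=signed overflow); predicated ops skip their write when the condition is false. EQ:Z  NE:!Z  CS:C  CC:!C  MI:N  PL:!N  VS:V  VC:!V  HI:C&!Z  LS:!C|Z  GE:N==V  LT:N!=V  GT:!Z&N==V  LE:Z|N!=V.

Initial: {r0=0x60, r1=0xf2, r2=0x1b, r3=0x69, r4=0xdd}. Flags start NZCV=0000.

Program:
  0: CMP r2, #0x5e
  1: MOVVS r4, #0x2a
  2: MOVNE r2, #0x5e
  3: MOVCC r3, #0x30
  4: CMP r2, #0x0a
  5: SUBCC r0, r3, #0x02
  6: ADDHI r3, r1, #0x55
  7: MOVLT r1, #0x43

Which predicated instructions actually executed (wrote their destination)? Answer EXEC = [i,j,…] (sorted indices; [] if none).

0: ✓ CMP  NZCV=1000
1: · MOVVS
2: ✓ MOVNE  r2←0x5e
3: ✓ MOVCC  r3←0x30
4: ✓ CMP  NZCV=0010
5: · SUBCC
6: ✓ ADDHI  r3←0x47
7: · MOVLT

EXEC = [2,3,6]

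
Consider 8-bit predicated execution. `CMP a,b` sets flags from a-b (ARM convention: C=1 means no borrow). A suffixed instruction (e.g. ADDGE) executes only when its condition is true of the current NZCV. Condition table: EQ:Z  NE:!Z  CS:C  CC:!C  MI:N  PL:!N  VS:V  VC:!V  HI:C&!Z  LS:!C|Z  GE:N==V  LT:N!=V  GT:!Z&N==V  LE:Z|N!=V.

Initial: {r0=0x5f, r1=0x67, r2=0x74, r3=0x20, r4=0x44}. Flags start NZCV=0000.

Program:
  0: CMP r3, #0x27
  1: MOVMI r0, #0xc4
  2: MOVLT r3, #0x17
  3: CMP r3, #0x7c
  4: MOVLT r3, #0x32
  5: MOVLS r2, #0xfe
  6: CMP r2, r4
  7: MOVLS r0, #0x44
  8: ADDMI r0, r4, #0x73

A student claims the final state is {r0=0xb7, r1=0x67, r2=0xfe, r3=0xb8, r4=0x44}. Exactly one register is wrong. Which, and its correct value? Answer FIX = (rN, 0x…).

FIX = (r3, 0x32)

0: ✓ CMP  NZCV=1000
1: ✓ MOVMI  r0←0xc4
2: ✓ MOVLT  r3←0x17
3: ✓ CMP  NZCV=1000
4: ✓ MOVLT  r3←0x32
5: ✓ MOVLS  r2←0xfe
6: ✓ CMP  NZCV=1010
7: · MOVLS
8: ✓ ADDMI  r0←0xb7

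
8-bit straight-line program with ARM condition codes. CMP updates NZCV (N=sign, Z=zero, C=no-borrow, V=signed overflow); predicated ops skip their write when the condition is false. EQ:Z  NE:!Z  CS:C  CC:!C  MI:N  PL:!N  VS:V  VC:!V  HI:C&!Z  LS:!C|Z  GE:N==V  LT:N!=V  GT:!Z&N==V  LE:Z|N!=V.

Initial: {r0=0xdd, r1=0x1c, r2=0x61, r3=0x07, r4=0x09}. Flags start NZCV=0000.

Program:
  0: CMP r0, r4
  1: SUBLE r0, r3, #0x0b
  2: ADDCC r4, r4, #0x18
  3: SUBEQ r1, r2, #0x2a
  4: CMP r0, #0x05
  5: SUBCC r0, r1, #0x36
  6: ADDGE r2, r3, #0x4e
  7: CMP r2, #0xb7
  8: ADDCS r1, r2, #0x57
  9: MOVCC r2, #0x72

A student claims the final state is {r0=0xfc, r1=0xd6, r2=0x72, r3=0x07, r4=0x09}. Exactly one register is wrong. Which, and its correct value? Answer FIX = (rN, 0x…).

[0] flags=1010 → (cmp)
[1] flags=1010 LE?T → r0=0xfc
[2] flags=1010 CC?F → skip
[3] flags=1010 EQ?F → skip
[4] flags=1010 → (cmp)
[5] flags=1010 CC?F → skip
[6] flags=1010 GE?F → skip
[7] flags=1001 → (cmp)
[8] flags=1001 CS?F → skip
[9] flags=1001 CC?T → r2=0x72

FIX = (r1, 0x1c)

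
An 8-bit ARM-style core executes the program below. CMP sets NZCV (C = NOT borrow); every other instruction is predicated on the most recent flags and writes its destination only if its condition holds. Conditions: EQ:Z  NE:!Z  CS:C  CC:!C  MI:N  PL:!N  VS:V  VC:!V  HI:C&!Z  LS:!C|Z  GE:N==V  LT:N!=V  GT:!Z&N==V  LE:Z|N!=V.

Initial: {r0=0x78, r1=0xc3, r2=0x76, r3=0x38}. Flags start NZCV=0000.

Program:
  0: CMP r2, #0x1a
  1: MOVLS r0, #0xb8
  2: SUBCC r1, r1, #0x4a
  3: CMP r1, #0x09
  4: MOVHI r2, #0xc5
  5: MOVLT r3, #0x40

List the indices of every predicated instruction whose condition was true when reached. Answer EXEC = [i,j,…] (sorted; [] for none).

[0] flags=0010 → (cmp)
[1] flags=0010 LS?F → skip
[2] flags=0010 CC?F → skip
[3] flags=1010 → (cmp)
[4] flags=1010 HI?T → r2=0xc5
[5] flags=1010 LT?T → r3=0x40

EXEC = [4,5]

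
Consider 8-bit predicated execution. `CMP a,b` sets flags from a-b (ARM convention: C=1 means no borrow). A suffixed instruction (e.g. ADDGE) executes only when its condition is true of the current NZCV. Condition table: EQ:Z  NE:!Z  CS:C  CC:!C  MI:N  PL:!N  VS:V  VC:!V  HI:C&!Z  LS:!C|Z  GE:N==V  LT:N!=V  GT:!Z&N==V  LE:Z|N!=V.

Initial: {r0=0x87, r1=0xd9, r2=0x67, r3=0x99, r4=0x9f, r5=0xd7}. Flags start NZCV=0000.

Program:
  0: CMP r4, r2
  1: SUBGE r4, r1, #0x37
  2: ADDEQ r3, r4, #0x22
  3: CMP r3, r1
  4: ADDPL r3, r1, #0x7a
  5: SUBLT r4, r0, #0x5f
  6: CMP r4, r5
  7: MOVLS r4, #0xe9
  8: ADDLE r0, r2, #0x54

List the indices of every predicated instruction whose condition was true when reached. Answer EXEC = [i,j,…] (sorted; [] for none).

EXEC = [5,7]

[0] flags=0011 → (cmp)
[1] flags=0011 GE?F → skip
[2] flags=0011 EQ?F → skip
[3] flags=1000 → (cmp)
[4] flags=1000 PL?F → skip
[5] flags=1000 LT?T → r4=0x28
[6] flags=0000 → (cmp)
[7] flags=0000 LS?T → r4=0xe9
[8] flags=0000 LE?F → skip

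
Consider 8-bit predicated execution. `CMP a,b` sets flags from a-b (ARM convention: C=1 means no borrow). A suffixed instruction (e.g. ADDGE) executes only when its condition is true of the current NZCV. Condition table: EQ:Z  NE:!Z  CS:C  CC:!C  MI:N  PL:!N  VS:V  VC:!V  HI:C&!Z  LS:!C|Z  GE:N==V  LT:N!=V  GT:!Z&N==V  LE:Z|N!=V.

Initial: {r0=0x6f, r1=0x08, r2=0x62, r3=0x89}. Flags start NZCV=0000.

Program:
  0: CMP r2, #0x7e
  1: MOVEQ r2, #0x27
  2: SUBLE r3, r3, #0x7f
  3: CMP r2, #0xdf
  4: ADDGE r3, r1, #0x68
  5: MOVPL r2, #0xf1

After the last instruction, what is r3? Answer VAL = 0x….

VAL = 0x70

0: ✓ CMP  NZCV=1000
1: · MOVEQ
2: ✓ SUBLE  r3←0x0a
3: ✓ CMP  NZCV=1001
4: ✓ ADDGE  r3←0x70
5: · MOVPL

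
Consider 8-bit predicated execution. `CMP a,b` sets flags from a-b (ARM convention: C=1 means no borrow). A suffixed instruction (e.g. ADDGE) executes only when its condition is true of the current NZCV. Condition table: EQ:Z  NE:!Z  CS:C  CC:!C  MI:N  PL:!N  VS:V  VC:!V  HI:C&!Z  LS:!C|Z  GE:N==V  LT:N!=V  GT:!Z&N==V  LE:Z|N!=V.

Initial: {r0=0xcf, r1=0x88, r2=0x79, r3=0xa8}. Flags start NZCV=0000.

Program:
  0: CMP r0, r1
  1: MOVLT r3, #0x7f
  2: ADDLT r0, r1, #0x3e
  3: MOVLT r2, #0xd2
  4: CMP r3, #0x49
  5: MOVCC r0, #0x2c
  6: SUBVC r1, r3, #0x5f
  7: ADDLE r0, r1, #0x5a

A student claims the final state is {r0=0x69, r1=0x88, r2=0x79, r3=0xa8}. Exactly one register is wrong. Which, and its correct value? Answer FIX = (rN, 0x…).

FIX = (r0, 0xe2)

0: ✓ CMP  NZCV=0010
1: · MOVLT
2: · ADDLT
3: · MOVLT
4: ✓ CMP  NZCV=0011
5: · MOVCC
6: · SUBVC
7: ✓ ADDLE  r0←0xe2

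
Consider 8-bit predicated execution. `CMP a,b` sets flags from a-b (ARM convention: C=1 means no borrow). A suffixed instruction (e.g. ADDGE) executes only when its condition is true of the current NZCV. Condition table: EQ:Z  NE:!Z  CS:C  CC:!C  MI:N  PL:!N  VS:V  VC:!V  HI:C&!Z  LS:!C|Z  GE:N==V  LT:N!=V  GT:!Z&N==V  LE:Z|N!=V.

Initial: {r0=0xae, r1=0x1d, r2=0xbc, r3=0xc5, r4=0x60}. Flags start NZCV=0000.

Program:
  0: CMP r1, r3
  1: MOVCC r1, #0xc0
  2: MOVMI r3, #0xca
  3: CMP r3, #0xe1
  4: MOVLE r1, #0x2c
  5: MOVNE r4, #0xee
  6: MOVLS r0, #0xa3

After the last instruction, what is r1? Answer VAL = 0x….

[0] flags=0000 → (cmp)
[1] flags=0000 CC?T → r1=0xc0
[2] flags=0000 MI?F → skip
[3] flags=1000 → (cmp)
[4] flags=1000 LE?T → r1=0x2c
[5] flags=1000 NE?T → r4=0xee
[6] flags=1000 LS?T → r0=0xa3

VAL = 0x2c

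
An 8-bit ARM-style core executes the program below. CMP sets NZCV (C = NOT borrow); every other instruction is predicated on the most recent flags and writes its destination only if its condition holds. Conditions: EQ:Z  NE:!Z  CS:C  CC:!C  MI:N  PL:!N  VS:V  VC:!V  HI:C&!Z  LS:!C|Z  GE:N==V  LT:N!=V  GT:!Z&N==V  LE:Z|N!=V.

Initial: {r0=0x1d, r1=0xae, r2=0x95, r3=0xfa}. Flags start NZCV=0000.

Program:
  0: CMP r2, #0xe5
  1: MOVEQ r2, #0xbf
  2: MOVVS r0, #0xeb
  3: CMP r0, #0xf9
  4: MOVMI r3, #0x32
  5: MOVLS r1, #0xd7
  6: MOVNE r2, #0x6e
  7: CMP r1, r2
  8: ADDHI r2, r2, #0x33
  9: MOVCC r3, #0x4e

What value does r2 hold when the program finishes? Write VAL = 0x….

0: ✓ CMP  NZCV=1000
1: · MOVEQ
2: · MOVVS
3: ✓ CMP  NZCV=0000
4: · MOVMI
5: ✓ MOVLS  r1←0xd7
6: ✓ MOVNE  r2←0x6e
7: ✓ CMP  NZCV=0011
8: ✓ ADDHI  r2←0xa1
9: · MOVCC

VAL = 0xa1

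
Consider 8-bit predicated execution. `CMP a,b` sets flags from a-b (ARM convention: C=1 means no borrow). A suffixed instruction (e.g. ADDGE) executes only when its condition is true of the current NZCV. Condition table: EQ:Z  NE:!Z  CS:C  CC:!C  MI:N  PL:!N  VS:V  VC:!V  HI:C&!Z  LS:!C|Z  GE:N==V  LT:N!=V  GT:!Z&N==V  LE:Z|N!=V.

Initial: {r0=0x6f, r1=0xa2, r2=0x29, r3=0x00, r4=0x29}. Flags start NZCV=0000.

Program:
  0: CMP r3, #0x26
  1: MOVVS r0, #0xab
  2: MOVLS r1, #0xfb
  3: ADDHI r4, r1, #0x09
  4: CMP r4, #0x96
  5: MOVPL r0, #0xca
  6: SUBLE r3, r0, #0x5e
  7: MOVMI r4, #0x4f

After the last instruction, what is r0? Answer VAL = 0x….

0: ✓ CMP  NZCV=1000
1: · MOVVS
2: ✓ MOVLS  r1←0xfb
3: · ADDHI
4: ✓ CMP  NZCV=1001
5: · MOVPL
6: · SUBLE
7: ✓ MOVMI  r4←0x4f

VAL = 0x6f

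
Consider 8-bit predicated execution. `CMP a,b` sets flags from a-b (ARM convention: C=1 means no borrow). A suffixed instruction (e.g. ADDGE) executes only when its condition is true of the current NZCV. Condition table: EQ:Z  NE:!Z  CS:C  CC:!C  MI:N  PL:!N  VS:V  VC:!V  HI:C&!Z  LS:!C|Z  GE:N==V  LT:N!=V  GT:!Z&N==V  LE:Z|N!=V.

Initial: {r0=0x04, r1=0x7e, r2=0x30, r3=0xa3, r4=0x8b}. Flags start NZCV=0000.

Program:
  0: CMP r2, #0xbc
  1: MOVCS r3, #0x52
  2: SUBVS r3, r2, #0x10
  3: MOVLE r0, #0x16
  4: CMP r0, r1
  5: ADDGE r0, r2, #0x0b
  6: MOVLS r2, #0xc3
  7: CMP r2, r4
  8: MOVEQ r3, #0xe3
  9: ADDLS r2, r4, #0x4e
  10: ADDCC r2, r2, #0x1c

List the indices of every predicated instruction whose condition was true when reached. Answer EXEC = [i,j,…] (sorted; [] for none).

EXEC = [6]

0: ✓ CMP  NZCV=0000
1: · MOVCS
2: · SUBVS
3: · MOVLE
4: ✓ CMP  NZCV=1000
5: · ADDGE
6: ✓ MOVLS  r2←0xc3
7: ✓ CMP  NZCV=0010
8: · MOVEQ
9: · ADDLS
10: · ADDCC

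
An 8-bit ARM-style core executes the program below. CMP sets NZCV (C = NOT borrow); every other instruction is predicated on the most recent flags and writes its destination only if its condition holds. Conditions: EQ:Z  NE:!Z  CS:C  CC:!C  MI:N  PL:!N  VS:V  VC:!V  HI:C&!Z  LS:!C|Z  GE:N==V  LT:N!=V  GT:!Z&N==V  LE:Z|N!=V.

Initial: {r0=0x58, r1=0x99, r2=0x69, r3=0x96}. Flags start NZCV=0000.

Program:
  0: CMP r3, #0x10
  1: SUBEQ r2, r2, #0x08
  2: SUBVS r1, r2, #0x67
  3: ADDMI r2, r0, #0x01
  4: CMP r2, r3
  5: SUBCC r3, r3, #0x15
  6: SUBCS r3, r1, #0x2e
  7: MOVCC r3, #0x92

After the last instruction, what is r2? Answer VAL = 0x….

VAL = 0x59

0: ✓ CMP  NZCV=1010
1: · SUBEQ
2: · SUBVS
3: ✓ ADDMI  r2←0x59
4: ✓ CMP  NZCV=1001
5: ✓ SUBCC  r3←0x81
6: · SUBCS
7: ✓ MOVCC  r3←0x92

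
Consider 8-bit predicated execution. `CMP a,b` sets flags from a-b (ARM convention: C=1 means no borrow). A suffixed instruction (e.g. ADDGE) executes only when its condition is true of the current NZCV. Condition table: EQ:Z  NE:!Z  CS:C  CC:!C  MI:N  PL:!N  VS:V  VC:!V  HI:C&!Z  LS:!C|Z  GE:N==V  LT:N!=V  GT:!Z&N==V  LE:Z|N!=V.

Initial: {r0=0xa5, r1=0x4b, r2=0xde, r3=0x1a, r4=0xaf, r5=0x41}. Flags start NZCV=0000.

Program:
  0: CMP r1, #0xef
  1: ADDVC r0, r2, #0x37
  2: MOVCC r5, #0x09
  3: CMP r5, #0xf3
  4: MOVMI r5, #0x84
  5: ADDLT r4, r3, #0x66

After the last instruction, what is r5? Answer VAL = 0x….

0: ✓ CMP  NZCV=0000
1: ✓ ADDVC  r0←0x15
2: ✓ MOVCC  r5←0x09
3: ✓ CMP  NZCV=0000
4: · MOVMI
5: · ADDLT

VAL = 0x09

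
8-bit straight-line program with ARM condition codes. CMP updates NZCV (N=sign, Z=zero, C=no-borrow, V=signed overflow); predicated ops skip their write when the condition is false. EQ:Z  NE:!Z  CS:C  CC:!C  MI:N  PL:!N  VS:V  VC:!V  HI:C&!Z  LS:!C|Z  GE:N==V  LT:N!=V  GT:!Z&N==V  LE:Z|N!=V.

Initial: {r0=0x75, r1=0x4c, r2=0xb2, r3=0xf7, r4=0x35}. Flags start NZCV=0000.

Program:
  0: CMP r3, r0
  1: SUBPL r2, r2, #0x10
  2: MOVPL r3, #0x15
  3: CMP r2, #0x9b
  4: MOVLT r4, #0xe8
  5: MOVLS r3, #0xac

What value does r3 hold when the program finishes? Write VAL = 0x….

0: ✓ CMP  NZCV=1010
1: · SUBPL
2: · MOVPL
3: ✓ CMP  NZCV=0010
4: · MOVLT
5: · MOVLS

VAL = 0xf7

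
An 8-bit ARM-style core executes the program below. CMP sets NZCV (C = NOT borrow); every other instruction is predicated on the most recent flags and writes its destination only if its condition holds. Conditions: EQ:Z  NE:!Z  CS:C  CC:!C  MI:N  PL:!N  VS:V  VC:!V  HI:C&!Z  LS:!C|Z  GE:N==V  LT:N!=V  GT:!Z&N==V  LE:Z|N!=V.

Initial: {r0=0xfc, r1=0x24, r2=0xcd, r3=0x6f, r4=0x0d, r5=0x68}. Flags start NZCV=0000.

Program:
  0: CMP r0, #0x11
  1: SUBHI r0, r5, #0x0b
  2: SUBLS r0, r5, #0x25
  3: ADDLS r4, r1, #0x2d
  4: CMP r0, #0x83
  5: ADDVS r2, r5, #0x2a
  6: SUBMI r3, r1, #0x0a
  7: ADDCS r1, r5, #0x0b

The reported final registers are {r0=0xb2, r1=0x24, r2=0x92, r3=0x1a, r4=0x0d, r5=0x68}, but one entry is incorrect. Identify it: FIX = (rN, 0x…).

FIX = (r0, 0x5d)

[0] flags=1010 → (cmp)
[1] flags=1010 HI?T → r0=0x5d
[2] flags=1010 LS?F → skip
[3] flags=1010 LS?F → skip
[4] flags=1001 → (cmp)
[5] flags=1001 VS?T → r2=0x92
[6] flags=1001 MI?T → r3=0x1a
[7] flags=1001 CS?F → skip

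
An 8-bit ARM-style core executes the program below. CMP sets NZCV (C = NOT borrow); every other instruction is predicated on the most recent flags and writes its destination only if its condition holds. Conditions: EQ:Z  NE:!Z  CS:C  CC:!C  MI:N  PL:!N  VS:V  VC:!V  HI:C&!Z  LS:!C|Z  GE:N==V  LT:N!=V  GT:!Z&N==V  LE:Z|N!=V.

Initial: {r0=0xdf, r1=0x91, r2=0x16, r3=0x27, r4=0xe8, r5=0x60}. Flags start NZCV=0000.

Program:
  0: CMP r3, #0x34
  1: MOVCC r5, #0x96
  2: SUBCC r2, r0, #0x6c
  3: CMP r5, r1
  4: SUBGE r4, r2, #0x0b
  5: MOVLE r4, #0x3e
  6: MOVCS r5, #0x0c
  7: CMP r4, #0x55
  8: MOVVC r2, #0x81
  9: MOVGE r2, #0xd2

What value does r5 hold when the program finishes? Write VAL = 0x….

VAL = 0x0c

[0] flags=1000 → (cmp)
[1] flags=1000 CC?T → r5=0x96
[2] flags=1000 CC?T → r2=0x73
[3] flags=0010 → (cmp)
[4] flags=0010 GE?T → r4=0x68
[5] flags=0010 LE?F → skip
[6] flags=0010 CS?T → r5=0x0c
[7] flags=0010 → (cmp)
[8] flags=0010 VC?T → r2=0x81
[9] flags=0010 GE?T → r2=0xd2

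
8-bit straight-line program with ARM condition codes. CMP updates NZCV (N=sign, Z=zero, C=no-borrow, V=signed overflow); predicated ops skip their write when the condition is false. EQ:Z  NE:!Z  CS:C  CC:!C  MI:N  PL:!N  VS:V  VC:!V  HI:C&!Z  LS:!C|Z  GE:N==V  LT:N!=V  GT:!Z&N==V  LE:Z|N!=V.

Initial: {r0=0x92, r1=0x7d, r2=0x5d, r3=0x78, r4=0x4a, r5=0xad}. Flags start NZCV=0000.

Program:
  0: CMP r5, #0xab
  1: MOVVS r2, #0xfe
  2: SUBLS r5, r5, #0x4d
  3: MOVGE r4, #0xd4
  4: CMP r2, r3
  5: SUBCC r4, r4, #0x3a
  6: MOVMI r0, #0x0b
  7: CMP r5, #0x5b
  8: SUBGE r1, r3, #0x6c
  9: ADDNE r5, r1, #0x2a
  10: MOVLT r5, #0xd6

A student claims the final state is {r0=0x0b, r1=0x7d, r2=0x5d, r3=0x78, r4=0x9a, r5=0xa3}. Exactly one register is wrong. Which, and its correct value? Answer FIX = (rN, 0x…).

0: ✓ CMP  NZCV=0010
1: · MOVVS
2: · SUBLS
3: ✓ MOVGE  r4←0xd4
4: ✓ CMP  NZCV=1000
5: ✓ SUBCC  r4←0x9a
6: ✓ MOVMI  r0←0x0b
7: ✓ CMP  NZCV=0011
8: · SUBGE
9: ✓ ADDNE  r5←0xa7
10: ✓ MOVLT  r5←0xd6

FIX = (r5, 0xd6)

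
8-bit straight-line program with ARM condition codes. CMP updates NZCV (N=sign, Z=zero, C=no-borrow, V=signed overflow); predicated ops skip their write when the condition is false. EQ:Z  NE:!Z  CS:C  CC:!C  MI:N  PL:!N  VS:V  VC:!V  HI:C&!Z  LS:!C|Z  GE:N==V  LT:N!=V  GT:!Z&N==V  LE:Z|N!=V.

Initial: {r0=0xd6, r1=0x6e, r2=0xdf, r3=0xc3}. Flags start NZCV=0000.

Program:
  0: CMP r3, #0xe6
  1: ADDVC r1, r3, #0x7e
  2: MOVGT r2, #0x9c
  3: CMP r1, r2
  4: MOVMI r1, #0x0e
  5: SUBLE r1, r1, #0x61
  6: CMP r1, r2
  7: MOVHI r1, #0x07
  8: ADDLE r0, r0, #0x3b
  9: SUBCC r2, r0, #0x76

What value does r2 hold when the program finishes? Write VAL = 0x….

0: ✓ CMP  NZCV=1000
1: ✓ ADDVC  r1←0x41
2: · MOVGT
3: ✓ CMP  NZCV=0000
4: · MOVMI
5: · SUBLE
6: ✓ CMP  NZCV=0000
7: · MOVHI
8: · ADDLE
9: ✓ SUBCC  r2←0x60

VAL = 0x60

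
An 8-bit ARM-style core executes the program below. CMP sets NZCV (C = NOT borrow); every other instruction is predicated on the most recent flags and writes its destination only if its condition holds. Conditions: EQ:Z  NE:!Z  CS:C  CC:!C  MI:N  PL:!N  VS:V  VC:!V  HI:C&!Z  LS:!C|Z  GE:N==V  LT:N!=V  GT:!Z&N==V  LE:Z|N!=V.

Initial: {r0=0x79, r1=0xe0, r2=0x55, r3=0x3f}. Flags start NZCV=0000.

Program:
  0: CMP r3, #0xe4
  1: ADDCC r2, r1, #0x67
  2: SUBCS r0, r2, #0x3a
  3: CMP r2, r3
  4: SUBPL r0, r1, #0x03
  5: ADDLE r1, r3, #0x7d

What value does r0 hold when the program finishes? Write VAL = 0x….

VAL = 0xdd

[0] flags=0000 → (cmp)
[1] flags=0000 CC?T → r2=0x47
[2] flags=0000 CS?F → skip
[3] flags=0010 → (cmp)
[4] flags=0010 PL?T → r0=0xdd
[5] flags=0010 LE?F → skip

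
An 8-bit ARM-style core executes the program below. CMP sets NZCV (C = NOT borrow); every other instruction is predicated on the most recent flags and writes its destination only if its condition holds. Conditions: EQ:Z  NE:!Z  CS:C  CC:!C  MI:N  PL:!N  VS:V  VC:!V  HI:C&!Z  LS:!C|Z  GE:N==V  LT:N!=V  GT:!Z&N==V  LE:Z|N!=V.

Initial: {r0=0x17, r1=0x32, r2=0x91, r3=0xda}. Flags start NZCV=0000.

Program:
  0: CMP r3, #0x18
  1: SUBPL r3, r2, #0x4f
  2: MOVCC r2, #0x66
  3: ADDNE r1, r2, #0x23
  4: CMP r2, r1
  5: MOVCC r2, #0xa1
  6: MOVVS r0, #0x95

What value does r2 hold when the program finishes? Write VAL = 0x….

[0] flags=1010 → (cmp)
[1] flags=1010 PL?F → skip
[2] flags=1010 CC?F → skip
[3] flags=1010 NE?T → r1=0xb4
[4] flags=1000 → (cmp)
[5] flags=1000 CC?T → r2=0xa1
[6] flags=1000 VS?F → skip

VAL = 0xa1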